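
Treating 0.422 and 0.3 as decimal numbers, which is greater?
0.422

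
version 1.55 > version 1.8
True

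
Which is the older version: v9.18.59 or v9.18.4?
v9.18.4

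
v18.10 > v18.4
True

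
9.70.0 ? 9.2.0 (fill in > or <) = >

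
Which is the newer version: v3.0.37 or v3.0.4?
v3.0.37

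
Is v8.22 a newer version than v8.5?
Yes. Version numbers are compared segment by segment as integers, not as decimals: minor version 22 > 5, so v8.22 > v8.5 (even though the decimal 8.22 < 8.5).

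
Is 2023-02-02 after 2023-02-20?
No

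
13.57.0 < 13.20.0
False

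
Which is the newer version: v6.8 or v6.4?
v6.8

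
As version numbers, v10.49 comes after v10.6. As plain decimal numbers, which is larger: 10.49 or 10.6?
10.6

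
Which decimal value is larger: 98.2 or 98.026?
98.2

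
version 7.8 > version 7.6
True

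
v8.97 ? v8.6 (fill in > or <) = >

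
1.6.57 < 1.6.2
False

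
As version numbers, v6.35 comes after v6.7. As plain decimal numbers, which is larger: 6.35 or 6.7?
6.7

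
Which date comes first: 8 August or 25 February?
25 February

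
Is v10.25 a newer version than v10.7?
Yes. Version numbers are compared segment by segment as integers, not as decimals: minor version 25 > 7, so v10.25 > v10.7 (even though the decimal 10.25 < 10.7).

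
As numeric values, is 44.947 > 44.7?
True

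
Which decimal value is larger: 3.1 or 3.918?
3.918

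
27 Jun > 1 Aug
False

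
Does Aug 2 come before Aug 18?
Yes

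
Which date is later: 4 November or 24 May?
4 November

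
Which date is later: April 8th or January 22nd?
April 8th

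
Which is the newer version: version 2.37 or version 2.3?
version 2.37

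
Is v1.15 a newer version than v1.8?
Yes. Version numbers are compared segment by segment as integers, not as decimals: minor version 15 > 8, so v1.15 > v1.8 (even though the decimal 1.15 < 1.8).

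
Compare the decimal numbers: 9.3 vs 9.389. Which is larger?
9.389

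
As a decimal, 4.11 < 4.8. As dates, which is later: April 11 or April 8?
April 11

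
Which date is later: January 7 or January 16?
January 16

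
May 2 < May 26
True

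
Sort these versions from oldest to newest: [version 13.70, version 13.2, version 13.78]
[version 13.2, version 13.70, version 13.78]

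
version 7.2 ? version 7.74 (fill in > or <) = <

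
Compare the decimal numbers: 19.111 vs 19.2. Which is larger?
19.2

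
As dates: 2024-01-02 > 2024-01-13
False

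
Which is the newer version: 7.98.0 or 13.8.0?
13.8.0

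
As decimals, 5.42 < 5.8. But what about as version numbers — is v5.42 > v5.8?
True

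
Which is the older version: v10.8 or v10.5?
v10.5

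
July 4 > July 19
False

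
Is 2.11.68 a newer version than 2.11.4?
Yes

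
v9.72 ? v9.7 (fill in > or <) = >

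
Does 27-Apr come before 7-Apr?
No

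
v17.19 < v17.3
False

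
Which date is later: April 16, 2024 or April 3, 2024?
April 16, 2024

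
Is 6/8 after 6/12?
No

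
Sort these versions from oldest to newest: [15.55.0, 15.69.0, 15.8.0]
[15.8.0, 15.55.0, 15.69.0]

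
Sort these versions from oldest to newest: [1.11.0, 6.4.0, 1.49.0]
[1.11.0, 1.49.0, 6.4.0]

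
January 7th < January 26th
True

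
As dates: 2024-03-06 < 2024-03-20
True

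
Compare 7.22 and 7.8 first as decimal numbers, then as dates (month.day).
As decimals: 7.22 < 7.8. As dates: 7/22 is later than 7/8 (day 22 > day 8).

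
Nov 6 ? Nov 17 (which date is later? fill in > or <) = <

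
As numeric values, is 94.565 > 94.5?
True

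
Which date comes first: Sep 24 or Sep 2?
Sep 2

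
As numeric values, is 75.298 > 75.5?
False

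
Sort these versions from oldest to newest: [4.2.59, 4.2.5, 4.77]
[4.2.5, 4.2.59, 4.77]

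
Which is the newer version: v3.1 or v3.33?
v3.33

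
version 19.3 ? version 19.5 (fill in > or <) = <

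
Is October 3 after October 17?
No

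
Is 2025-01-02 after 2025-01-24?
No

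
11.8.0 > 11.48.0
False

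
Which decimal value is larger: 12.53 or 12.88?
12.88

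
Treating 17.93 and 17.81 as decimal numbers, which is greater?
17.93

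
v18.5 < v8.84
False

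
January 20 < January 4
False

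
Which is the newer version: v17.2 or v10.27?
v17.2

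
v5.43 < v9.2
True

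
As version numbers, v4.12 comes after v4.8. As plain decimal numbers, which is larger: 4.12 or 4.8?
4.8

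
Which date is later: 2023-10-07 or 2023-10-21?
2023-10-21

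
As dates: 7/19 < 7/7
False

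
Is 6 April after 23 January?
Yes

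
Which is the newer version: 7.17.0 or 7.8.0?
7.17.0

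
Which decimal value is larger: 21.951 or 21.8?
21.951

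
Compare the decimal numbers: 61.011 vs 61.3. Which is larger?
61.3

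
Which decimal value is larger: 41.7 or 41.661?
41.7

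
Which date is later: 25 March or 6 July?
6 July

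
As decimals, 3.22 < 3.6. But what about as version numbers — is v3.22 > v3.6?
True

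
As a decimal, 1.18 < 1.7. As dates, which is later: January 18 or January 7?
January 18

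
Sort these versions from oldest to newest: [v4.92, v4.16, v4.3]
[v4.3, v4.16, v4.92]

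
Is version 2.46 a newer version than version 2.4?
Yes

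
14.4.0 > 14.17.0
False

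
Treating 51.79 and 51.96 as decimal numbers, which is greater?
51.96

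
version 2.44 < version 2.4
False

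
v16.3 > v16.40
False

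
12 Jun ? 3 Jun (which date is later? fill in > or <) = >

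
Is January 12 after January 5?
Yes. Day 12 comes after day 5 in January — this is a date comparison, not a decimal one (the decimal 1.12 would be smaller than 1.5).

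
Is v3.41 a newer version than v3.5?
Yes. Version numbers are compared segment by segment as integers, not as decimals: minor version 41 > 5, so v3.41 > v3.5 (even though the decimal 3.41 < 3.5).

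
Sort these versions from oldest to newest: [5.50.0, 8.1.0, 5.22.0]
[5.22.0, 5.50.0, 8.1.0]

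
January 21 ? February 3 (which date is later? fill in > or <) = <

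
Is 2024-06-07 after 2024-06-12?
No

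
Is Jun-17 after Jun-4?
Yes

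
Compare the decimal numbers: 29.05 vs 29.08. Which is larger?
29.08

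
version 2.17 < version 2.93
True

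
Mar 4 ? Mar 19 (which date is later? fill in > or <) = <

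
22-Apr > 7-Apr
True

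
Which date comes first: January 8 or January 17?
January 8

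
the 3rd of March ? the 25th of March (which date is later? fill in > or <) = <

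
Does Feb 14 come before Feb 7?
No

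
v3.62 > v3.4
True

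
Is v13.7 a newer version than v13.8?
No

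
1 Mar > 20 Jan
True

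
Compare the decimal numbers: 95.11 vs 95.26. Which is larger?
95.26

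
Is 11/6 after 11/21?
No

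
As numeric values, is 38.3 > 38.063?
True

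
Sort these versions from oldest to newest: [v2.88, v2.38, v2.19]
[v2.19, v2.38, v2.88]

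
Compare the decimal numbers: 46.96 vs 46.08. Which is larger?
46.96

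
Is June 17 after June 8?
Yes. Day 17 comes after day 8 in June — this is a date comparison, not a decimal one (the decimal 6.17 would be smaller than 6.8).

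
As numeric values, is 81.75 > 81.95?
False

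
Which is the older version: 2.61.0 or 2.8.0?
2.8.0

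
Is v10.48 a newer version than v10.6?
Yes. Version numbers are compared segment by segment as integers, not as decimals: minor version 48 > 6, so v10.48 > v10.6 (even though the decimal 10.48 < 10.6).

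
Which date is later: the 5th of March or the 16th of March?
the 16th of March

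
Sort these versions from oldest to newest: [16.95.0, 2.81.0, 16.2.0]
[2.81.0, 16.2.0, 16.95.0]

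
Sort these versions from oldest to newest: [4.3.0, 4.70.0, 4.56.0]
[4.3.0, 4.56.0, 4.70.0]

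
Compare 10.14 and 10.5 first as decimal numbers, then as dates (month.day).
As decimals: 10.14 < 10.5. As dates: 10/14 is later than 10/5 (day 14 > day 5).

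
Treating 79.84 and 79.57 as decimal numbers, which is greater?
79.84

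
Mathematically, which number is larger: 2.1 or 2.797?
2.797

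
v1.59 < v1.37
False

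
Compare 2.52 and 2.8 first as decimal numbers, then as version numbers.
As decimals: 2.52 < 2.8. As versions: v2.52 > v2.8 (minor version 52 > 8).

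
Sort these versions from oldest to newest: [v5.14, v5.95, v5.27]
[v5.14, v5.27, v5.95]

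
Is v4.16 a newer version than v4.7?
Yes. Version numbers are compared segment by segment as integers, not as decimals: minor version 16 > 7, so v4.16 > v4.7 (even though the decimal 4.16 < 4.7).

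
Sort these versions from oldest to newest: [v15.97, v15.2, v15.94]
[v15.2, v15.94, v15.97]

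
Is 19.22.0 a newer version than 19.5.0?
Yes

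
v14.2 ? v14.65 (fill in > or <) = <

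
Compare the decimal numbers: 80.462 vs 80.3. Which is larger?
80.462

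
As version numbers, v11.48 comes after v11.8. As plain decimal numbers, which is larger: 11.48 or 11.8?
11.8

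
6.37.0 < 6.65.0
True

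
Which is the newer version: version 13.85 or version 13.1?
version 13.85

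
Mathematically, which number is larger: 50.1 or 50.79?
50.79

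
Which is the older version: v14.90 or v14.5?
v14.5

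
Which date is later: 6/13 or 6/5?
6/13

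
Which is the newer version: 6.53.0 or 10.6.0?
10.6.0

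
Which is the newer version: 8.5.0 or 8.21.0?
8.21.0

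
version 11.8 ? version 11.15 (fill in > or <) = <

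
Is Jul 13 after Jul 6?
Yes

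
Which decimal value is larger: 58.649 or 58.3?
58.649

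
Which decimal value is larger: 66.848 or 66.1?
66.848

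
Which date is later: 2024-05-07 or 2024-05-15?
2024-05-15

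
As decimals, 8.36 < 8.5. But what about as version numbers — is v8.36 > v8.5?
True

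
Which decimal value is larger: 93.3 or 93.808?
93.808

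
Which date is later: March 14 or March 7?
March 14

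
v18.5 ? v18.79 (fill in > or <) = <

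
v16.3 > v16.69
False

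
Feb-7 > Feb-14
False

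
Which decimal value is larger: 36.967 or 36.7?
36.967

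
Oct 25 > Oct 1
True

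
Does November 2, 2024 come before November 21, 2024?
Yes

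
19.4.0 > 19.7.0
False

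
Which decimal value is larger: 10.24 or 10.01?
10.24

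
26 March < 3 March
False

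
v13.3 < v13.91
True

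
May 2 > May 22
False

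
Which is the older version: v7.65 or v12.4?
v7.65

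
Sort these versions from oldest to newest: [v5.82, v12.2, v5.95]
[v5.82, v5.95, v12.2]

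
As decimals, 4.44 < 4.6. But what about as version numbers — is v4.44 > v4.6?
True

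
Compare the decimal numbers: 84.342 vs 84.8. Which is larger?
84.8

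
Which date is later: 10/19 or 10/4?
10/19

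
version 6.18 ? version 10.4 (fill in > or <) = <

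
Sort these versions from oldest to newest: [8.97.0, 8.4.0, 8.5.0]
[8.4.0, 8.5.0, 8.97.0]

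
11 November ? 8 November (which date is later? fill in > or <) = >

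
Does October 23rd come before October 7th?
No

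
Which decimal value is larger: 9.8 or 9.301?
9.8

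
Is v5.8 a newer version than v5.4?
Yes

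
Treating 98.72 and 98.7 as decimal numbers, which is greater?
98.72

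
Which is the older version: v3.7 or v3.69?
v3.7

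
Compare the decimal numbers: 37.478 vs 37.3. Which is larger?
37.478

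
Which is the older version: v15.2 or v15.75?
v15.2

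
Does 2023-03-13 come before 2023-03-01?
No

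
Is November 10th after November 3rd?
Yes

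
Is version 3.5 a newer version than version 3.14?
No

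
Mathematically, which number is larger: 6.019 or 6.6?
6.6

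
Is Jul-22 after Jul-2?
Yes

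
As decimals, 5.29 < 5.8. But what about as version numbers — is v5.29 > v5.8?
True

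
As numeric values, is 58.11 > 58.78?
False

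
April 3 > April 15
False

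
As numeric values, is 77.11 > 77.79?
False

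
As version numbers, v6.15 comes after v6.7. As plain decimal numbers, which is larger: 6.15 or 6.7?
6.7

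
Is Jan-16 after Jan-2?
Yes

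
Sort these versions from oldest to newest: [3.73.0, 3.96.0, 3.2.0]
[3.2.0, 3.73.0, 3.96.0]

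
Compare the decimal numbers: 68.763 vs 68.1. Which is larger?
68.763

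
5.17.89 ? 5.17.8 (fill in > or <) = >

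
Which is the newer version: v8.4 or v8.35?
v8.35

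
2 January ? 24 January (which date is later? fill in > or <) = <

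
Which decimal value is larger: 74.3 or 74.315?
74.315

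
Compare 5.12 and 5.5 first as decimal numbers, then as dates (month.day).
As decimals: 5.12 < 5.5. As dates: 5/12 is later than 5/5 (day 12 > day 5).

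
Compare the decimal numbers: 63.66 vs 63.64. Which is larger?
63.66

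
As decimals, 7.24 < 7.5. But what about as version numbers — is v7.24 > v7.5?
True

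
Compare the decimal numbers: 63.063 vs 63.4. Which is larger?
63.4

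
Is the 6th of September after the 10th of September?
No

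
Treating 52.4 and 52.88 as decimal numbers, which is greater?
52.88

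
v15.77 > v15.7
True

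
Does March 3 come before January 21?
No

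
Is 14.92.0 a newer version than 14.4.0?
Yes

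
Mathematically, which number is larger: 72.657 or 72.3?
72.657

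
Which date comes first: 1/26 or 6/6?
1/26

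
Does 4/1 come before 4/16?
Yes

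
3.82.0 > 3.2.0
True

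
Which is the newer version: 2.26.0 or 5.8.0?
5.8.0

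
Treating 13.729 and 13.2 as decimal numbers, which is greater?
13.729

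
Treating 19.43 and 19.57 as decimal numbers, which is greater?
19.57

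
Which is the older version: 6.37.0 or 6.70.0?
6.37.0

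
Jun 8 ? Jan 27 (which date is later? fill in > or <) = >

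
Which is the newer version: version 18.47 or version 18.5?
version 18.47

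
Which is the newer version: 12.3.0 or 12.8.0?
12.8.0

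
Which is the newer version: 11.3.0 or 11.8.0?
11.8.0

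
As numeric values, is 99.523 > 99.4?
True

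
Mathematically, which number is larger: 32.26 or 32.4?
32.4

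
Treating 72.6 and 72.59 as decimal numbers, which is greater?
72.6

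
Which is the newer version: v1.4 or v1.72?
v1.72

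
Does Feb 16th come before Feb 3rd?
No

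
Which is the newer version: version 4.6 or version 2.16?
version 4.6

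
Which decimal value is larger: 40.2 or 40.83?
40.83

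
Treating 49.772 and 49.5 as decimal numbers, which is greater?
49.772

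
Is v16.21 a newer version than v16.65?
No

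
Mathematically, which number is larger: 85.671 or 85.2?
85.671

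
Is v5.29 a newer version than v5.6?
Yes. Version numbers are compared segment by segment as integers, not as decimals: minor version 29 > 6, so v5.29 > v5.6 (even though the decimal 5.29 < 5.6).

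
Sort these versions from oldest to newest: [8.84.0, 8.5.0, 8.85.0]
[8.5.0, 8.84.0, 8.85.0]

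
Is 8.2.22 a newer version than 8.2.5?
Yes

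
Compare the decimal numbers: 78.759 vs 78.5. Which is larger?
78.759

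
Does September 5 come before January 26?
No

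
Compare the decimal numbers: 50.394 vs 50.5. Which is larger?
50.5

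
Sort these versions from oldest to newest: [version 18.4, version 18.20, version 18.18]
[version 18.4, version 18.18, version 18.20]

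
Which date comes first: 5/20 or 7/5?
5/20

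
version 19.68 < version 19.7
False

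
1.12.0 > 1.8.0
True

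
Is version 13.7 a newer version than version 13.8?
No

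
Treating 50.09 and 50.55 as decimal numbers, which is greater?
50.55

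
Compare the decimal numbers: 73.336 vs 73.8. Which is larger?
73.8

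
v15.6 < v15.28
True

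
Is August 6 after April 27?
Yes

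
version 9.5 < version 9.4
False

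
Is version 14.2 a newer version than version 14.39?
No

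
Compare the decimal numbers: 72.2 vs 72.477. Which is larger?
72.477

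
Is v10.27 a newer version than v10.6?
Yes. Version numbers are compared segment by segment as integers, not as decimals: minor version 27 > 6, so v10.27 > v10.6 (even though the decimal 10.27 < 10.6).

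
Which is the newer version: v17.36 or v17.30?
v17.36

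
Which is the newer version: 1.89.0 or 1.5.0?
1.89.0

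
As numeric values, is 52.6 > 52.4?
True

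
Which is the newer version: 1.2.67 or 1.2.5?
1.2.67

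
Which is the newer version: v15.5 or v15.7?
v15.7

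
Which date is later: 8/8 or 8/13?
8/13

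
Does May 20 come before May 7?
No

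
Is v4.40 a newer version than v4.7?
Yes. Version numbers are compared segment by segment as integers, not as decimals: minor version 40 > 7, so v4.40 > v4.7 (even though the decimal 4.40 < 4.7).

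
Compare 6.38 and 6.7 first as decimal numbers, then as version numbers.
As decimals: 6.38 < 6.7. As versions: v6.38 > v6.7 (minor version 38 > 7).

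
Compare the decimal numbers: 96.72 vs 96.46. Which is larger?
96.72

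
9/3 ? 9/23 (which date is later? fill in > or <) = <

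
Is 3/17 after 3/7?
Yes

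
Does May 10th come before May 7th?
No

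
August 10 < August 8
False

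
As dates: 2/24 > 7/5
False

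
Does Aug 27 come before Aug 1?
No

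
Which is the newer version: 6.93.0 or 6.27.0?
6.93.0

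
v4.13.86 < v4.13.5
False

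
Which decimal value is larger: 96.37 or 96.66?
96.66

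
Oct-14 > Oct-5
True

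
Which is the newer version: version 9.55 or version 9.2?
version 9.55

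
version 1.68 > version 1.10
True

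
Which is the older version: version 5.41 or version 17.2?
version 5.41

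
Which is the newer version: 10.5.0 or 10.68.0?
10.68.0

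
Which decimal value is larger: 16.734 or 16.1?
16.734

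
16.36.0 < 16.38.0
True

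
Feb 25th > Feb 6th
True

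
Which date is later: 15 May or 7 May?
15 May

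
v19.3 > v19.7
False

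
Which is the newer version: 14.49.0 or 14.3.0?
14.49.0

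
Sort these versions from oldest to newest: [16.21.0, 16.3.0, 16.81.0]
[16.3.0, 16.21.0, 16.81.0]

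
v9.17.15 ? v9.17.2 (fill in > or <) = >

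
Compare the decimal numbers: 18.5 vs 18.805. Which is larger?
18.805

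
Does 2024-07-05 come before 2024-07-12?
Yes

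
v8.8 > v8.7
True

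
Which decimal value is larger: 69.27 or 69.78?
69.78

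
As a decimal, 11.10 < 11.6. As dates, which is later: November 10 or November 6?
November 10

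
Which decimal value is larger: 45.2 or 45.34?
45.34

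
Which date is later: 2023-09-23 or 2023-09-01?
2023-09-23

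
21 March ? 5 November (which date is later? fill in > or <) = <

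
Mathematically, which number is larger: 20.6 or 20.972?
20.972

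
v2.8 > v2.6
True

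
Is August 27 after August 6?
Yes. Day 27 comes after day 6 in August — this is a date comparison, not a decimal one (the decimal 8.27 would be smaller than 8.6).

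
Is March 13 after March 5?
Yes. Day 13 comes after day 5 in March — this is a date comparison, not a decimal one (the decimal 3.13 would be smaller than 3.5).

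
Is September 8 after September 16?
No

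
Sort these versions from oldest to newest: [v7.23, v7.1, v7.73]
[v7.1, v7.23, v7.73]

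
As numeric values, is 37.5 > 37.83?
False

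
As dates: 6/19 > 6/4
True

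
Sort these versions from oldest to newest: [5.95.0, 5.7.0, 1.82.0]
[1.82.0, 5.7.0, 5.95.0]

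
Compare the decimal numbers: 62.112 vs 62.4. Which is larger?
62.4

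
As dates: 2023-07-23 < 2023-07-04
False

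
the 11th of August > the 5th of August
True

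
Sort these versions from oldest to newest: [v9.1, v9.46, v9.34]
[v9.1, v9.34, v9.46]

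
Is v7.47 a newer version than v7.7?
Yes. Version numbers are compared segment by segment as integers, not as decimals: minor version 47 > 7, so v7.47 > v7.7 (even though the decimal 7.47 < 7.7).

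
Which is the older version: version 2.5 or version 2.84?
version 2.5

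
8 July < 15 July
True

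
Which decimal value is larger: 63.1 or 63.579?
63.579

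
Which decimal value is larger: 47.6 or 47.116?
47.6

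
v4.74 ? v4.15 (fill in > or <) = >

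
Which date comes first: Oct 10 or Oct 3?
Oct 3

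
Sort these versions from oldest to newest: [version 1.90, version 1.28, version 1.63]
[version 1.28, version 1.63, version 1.90]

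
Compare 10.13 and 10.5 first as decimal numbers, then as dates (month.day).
As decimals: 10.13 < 10.5. As dates: 10/13 is later than 10/5 (day 13 > day 5).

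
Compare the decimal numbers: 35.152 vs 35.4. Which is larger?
35.4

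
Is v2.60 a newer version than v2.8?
Yes. Version numbers are compared segment by segment as integers, not as decimals: minor version 60 > 8, so v2.60 > v2.8 (even though the decimal 2.60 < 2.8).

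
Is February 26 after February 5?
Yes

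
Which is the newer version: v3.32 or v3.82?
v3.82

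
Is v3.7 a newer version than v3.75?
No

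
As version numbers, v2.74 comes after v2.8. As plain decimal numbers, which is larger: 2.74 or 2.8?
2.8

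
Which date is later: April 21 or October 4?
October 4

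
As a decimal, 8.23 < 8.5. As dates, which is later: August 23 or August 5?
August 23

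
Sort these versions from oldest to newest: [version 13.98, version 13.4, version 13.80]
[version 13.4, version 13.80, version 13.98]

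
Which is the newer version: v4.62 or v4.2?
v4.62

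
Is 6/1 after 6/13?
No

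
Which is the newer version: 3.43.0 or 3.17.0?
3.43.0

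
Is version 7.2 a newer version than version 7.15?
No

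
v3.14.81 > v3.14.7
True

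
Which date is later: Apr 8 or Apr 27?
Apr 27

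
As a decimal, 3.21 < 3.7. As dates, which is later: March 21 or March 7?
March 21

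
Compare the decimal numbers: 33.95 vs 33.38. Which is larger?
33.95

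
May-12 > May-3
True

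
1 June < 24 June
True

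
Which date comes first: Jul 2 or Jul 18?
Jul 2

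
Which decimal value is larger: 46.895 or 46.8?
46.895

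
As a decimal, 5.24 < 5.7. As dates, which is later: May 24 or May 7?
May 24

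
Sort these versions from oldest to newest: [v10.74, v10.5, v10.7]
[v10.5, v10.7, v10.74]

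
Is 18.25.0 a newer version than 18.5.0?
Yes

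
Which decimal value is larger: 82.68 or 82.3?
82.68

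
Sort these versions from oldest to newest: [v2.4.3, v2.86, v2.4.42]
[v2.4.3, v2.4.42, v2.86]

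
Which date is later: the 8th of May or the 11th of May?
the 11th of May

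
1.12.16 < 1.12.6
False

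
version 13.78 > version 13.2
True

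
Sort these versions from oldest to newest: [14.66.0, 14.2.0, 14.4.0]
[14.2.0, 14.4.0, 14.66.0]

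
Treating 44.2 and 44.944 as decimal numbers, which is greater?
44.944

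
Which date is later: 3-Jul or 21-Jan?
3-Jul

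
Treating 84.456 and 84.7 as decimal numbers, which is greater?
84.7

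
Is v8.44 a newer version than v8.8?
Yes. Version numbers are compared segment by segment as integers, not as decimals: minor version 44 > 8, so v8.44 > v8.8 (even though the decimal 8.44 < 8.8).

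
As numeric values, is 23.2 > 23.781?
False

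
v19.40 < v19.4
False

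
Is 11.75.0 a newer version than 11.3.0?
Yes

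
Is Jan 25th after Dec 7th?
No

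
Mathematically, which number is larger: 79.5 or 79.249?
79.5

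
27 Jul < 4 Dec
True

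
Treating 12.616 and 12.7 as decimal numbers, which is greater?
12.7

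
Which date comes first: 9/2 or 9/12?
9/2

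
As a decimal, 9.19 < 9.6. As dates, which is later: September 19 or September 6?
September 19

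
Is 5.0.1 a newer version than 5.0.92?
No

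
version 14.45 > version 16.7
False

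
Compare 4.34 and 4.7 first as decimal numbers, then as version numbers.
As decimals: 4.34 < 4.7. As versions: v4.34 > v4.7 (minor version 34 > 7).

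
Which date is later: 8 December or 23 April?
8 December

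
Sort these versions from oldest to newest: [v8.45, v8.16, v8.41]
[v8.16, v8.41, v8.45]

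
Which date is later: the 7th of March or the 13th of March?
the 13th of March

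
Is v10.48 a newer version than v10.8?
Yes. Version numbers are compared segment by segment as integers, not as decimals: minor version 48 > 8, so v10.48 > v10.8 (even though the decimal 10.48 < 10.8).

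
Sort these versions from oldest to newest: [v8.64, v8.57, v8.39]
[v8.39, v8.57, v8.64]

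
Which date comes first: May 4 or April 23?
April 23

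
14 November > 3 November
True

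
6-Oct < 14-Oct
True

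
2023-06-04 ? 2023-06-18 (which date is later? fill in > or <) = <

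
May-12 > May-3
True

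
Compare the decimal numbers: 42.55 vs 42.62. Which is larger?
42.62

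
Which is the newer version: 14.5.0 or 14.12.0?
14.12.0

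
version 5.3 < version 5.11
True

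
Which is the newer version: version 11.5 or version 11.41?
version 11.41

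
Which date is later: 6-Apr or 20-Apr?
20-Apr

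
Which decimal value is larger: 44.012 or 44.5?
44.5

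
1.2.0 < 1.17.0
True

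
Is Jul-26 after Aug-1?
No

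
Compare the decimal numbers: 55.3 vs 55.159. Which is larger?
55.3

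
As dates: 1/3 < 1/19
True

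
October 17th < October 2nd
False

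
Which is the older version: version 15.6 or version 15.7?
version 15.6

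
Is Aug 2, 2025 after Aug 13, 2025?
No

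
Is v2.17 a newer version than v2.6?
Yes. Version numbers are compared segment by segment as integers, not as decimals: minor version 17 > 6, so v2.17 > v2.6 (even though the decimal 2.17 < 2.6).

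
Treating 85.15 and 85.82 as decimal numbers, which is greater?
85.82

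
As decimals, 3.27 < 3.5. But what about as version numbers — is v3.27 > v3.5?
True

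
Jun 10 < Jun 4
False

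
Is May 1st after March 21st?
Yes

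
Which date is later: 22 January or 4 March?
4 March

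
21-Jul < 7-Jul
False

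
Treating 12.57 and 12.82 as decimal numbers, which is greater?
12.82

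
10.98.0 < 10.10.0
False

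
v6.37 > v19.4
False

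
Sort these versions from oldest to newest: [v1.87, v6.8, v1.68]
[v1.68, v1.87, v6.8]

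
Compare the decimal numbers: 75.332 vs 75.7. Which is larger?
75.7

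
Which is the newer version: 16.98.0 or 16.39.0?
16.98.0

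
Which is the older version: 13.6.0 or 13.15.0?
13.6.0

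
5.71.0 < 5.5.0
False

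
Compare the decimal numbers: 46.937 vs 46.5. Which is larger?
46.937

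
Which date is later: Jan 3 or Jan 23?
Jan 23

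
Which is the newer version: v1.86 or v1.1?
v1.86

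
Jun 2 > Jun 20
False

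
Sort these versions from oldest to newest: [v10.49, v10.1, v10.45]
[v10.1, v10.45, v10.49]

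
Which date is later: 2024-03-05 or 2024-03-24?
2024-03-24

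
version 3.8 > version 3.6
True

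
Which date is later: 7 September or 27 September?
27 September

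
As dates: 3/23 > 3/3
True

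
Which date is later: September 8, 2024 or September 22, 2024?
September 22, 2024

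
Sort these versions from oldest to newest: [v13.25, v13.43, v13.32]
[v13.25, v13.32, v13.43]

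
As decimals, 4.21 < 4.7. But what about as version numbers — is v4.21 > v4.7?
True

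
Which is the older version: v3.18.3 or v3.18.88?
v3.18.3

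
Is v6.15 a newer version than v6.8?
Yes. Version numbers are compared segment by segment as integers, not as decimals: minor version 15 > 8, so v6.15 > v6.8 (even though the decimal 6.15 < 6.8).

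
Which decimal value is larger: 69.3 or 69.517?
69.517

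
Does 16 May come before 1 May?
No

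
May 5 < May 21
True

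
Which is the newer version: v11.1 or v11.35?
v11.35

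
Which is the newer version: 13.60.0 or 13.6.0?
13.60.0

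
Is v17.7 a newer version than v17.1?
Yes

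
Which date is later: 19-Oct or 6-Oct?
19-Oct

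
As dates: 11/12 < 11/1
False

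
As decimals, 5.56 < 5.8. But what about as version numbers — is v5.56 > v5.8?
True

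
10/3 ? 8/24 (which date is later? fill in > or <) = >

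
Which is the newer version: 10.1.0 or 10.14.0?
10.14.0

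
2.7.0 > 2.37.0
False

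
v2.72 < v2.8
False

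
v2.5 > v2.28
False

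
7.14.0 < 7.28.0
True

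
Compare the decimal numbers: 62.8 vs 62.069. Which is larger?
62.8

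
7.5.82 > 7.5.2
True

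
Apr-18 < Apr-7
False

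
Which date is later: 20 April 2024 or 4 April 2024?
20 April 2024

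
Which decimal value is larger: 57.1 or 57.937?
57.937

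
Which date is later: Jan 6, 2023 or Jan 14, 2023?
Jan 14, 2023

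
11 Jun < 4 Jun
False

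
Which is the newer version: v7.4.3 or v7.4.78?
v7.4.78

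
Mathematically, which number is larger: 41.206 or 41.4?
41.4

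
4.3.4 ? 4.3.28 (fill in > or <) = <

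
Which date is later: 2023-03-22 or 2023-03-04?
2023-03-22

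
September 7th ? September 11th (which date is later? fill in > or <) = <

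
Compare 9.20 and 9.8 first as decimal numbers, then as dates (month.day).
As decimals: 9.20 < 9.8. As dates: 9/20 is later than 9/8 (day 20 > day 8).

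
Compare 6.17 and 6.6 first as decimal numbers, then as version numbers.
As decimals: 6.17 < 6.6. As versions: v6.17 > v6.6 (minor version 17 > 6).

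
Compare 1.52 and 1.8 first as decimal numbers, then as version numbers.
As decimals: 1.52 < 1.8. As versions: v1.52 > v1.8 (minor version 52 > 8).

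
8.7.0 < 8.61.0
True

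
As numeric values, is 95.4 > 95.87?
False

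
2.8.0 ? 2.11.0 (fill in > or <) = <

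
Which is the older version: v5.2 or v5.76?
v5.2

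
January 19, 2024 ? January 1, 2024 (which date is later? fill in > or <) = >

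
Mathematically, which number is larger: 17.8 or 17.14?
17.8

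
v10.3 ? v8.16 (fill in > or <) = >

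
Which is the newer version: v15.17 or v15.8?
v15.17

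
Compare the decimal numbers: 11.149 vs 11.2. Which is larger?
11.2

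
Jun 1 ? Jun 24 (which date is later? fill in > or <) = <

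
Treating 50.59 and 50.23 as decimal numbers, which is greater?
50.59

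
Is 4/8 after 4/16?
No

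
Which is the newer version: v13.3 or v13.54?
v13.54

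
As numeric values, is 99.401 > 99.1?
True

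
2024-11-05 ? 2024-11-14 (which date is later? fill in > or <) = <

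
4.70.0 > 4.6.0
True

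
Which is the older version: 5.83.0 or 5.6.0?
5.6.0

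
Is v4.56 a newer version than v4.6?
Yes. Version numbers are compared segment by segment as integers, not as decimals: minor version 56 > 6, so v4.56 > v4.6 (even though the decimal 4.56 < 4.6).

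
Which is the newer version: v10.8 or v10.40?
v10.40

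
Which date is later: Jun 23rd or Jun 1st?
Jun 23rd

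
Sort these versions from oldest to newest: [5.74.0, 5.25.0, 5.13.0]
[5.13.0, 5.25.0, 5.74.0]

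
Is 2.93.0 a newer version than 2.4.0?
Yes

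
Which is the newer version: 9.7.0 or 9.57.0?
9.57.0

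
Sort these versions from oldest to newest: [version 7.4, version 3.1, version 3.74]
[version 3.1, version 3.74, version 7.4]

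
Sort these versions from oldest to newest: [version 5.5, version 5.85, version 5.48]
[version 5.5, version 5.48, version 5.85]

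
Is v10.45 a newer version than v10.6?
Yes. Version numbers are compared segment by segment as integers, not as decimals: minor version 45 > 6, so v10.45 > v10.6 (even though the decimal 10.45 < 10.6).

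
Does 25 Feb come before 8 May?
Yes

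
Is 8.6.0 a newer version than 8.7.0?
No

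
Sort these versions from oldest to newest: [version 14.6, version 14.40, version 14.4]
[version 14.4, version 14.6, version 14.40]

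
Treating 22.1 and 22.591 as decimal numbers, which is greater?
22.591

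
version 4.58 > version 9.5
False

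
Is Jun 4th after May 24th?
Yes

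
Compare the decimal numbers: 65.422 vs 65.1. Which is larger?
65.422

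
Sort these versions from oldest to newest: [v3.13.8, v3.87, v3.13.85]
[v3.13.8, v3.13.85, v3.87]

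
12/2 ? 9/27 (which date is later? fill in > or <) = >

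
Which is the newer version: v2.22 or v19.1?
v19.1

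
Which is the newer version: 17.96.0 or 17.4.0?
17.96.0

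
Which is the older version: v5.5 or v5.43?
v5.5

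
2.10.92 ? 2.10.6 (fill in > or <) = >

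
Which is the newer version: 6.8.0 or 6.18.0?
6.18.0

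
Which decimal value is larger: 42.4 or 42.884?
42.884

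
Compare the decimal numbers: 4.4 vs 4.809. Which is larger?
4.809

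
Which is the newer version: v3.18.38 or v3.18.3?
v3.18.38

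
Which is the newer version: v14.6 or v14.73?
v14.73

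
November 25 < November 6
False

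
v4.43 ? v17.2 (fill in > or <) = <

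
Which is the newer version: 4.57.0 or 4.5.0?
4.57.0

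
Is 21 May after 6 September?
No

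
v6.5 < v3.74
False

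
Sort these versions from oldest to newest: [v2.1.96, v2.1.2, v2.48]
[v2.1.2, v2.1.96, v2.48]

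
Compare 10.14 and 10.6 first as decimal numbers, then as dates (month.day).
As decimals: 10.14 < 10.6. As dates: 10/14 is later than 10/6 (day 14 > day 6).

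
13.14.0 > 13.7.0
True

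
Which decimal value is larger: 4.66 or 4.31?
4.66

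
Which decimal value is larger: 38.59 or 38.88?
38.88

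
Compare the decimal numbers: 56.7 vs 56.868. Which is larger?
56.868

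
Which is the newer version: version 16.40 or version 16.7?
version 16.40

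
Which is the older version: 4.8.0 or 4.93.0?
4.8.0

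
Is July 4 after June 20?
Yes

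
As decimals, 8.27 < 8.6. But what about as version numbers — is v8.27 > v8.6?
True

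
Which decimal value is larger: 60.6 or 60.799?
60.799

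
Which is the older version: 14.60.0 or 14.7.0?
14.7.0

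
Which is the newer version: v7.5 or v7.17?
v7.17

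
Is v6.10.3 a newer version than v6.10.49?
No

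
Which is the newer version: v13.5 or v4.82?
v13.5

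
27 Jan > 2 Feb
False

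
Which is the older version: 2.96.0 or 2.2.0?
2.2.0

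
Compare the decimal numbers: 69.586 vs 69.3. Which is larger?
69.586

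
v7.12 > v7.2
True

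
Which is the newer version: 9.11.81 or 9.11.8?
9.11.81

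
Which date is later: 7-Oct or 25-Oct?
25-Oct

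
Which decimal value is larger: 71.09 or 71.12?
71.12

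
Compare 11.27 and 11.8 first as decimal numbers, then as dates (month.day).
As decimals: 11.27 < 11.8. As dates: 11/27 is later than 11/8 (day 27 > day 8).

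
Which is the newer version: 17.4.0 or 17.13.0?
17.13.0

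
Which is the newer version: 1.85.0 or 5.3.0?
5.3.0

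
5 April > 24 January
True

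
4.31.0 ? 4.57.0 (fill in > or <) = <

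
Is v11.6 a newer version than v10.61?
Yes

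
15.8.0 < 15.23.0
True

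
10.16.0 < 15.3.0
True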